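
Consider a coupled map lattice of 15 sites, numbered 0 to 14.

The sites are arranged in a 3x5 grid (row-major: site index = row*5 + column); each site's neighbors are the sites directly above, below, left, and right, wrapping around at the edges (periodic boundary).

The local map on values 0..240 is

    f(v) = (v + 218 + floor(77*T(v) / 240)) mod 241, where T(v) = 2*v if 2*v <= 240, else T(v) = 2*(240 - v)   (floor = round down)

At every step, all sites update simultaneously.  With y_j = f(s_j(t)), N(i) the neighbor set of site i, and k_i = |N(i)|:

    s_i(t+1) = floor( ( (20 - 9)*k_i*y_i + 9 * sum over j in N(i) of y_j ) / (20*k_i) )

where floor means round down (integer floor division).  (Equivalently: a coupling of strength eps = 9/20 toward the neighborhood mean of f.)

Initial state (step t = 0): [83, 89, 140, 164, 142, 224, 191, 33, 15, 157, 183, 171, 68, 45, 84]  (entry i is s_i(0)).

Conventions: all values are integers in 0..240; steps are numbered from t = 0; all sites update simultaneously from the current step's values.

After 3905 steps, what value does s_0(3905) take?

Simulating step by step:
t=0: [83, 89, 140, 164, 142, 224, 191, 33, 15, 157, 183, 171, 68, 45, 84]
t=1: [142, 144, 148, 150, 167, 194, 172, 69, 51, 159, 178, 173, 99, 71, 131]
t=2: [185, 184, 168, 160, 186, 194, 180, 114, 95, 173, 191, 185, 139, 114, 172]
t=3: [197, 195, 186, 180, 194, 198, 192, 168, 152, 186, 197, 194, 179, 168, 190]
t=4: [200, 199, 196, 194, 199, 200, 198, 192, 188, 196, 200, 199, 194, 192, 198]
t=5: [202, 201, 200, 200, 201, 201, 201, 199, 198, 200, 201, 201, 200, 199, 201]
t=6: [203, 202, 202, 202, 202, 202, 202, 202, 201, 202, 203, 202, 202, 202, 202]
t=7: [203, 203, 203, 203, 203, 203, 203, 203, 203, 203, 203, 203, 203, 203, 203]
t=8: [203, 203, 203, 203, 203, 203, 203, 203, 203, 203, 203, 203, 203, 203, 203]

Answer: s_0(3905) = 203
Key observation: The state at step 7, [203, 203, 203, 203, 203, 203, 203, 203, 203, 203, 203, 203, 203, 203, 203], reappears at step 8: the system is in a cycle of period 1 from step 7 on.  Therefore the state at step 3905 equals the state at step 7 + ((3905 - 7) mod 1) = 7, which is [203, 203, 203, 203, 203, 203, 203, 203, 203, 203, 203, 203, 203, 203, 203].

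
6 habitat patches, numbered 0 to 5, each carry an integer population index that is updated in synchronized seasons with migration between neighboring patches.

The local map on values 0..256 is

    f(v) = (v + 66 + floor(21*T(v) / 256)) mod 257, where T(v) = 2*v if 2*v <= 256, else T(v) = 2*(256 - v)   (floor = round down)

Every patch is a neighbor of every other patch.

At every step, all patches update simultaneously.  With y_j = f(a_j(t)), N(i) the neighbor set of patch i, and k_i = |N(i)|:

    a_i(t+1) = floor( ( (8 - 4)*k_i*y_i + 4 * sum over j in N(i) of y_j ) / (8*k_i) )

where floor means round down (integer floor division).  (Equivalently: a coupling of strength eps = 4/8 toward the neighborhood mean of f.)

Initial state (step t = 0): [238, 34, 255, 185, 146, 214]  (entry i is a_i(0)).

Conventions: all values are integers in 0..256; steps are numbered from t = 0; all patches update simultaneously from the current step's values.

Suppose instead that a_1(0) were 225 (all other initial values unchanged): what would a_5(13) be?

Simulating step by step:
t=0: [238, 225, 255, 185, 146, 214]
t=1: [61, 57, 67, 43, 133, 53]
t=2: [142, 140, 144, 133, 175, 138]
t=3: [227, 227, 228, 225, 239, 226]
t=4: [40, 40, 41, 40, 44, 40]
t=5: [112, 112, 113, 112, 114, 112]
t=6: [196, 196, 196, 196, 197, 196]
t=7: [14, 14, 14, 14, 14, 14]
t=8: [82, 82, 82, 82, 82, 82]
t=9: [161, 161, 161, 161, 161, 161]
t=10: [242, 242, 242, 242, 242, 242]
t=11: [53, 53, 53, 53, 53, 53]
t=12: [127, 127, 127, 127, 127, 127]
t=13: [213, 213, 213, 213, 213, 213]

Answer: a_5(13) = 213
Key observation: This trace re-runs the system from the modified initial state.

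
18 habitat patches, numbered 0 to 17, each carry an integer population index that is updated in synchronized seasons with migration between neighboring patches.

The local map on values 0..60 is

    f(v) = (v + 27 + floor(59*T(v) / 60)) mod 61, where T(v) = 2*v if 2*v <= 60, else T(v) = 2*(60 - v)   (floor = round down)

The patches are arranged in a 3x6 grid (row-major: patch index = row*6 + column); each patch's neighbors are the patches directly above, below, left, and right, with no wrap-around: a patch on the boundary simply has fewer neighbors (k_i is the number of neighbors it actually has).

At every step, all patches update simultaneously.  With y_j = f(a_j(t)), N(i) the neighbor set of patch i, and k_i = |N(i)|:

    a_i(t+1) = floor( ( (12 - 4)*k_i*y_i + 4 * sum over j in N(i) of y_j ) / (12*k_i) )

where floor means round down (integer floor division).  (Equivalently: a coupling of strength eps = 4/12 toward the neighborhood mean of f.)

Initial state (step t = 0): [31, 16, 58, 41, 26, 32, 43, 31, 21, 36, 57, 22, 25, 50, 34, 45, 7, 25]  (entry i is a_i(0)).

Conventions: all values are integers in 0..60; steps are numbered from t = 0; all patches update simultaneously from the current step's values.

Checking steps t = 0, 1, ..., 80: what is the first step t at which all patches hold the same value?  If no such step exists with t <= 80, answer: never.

Simulating step by step:
t=0: [31, 16, 58, 41, 26, 32, 43, 31, 21, 36, 57, 22, 25, 50, 34, 45, 7, 25]  (not all equal)
t=1: [45, 23, 27, 42, 42, 47, 44, 45, 33, 44, 32, 34, 39, 39, 45, 43, 43, 39]  (not all equal)
t=2: [39, 36, 45, 43, 43, 41, 41, 41, 48, 43, 50, 49, 45, 44, 42, 41, 43, 46]  (not all equal)
t=3: [46, 47, 40, 41, 41, 42, 43, 43, 38, 41, 36, 37, 40, 41, 42, 43, 41, 39]  (not all equal)
t=4: [39, 39, 44, 44, 44, 44, 42, 42, 45, 44, 47, 47, 44, 43, 43, 42, 44, 46]  (not all equal)
t=5: [45, 45, 41, 41, 40, 40, 43, 42, 40, 40, 38, 38, 41, 42, 41, 42, 40, 39]  (not all equal)
t=6: [40, 40, 43, 44, 45, 45, 42, 42, 44, 44, 46, 46, 43, 43, 43, 43, 45, 46]  (not all equal)
t=7: [44, 44, 42, 41, 40, 39, 43, 42, 41, 40, 39, 39, 42, 42, 41, 41, 40, 39]  (not all equal)
t=8: [41, 41, 43, 44, 45, 45, 42, 42, 43, 44, 45, 46, 42, 43, 43, 44, 45, 45]  (not all equal)
t=9: [43, 43, 42, 41, 40, 39, 43, 42, 42, 41, 40, 39, 42, 42, 41, 41, 40, 39]  (not all equal)
t=10: [42, 42, 43, 44, 45, 45, 42, 42, 43, 44, 45, 45, 42, 43, 43, 44, 45, 45]  (not all equal)
t=11: [43, 42, 42, 41, 40, 40, 43, 42, 42, 41, 40, 40, 42, 42, 41, 41, 40, 40]  (not all equal)
t=12: [42, 42, 43, 44, 44, 45, 42, 42, 43, 44, 44, 45, 42, 43, 43, 44, 44, 45]  (not all equal)
t=13: [43, 42, 42, 41, 40, 40, 43, 42, 42, 41, 40, 40, 42, 42, 41, 41, 40, 40]  (not all equal)

Answer: never
Key observation: The state at step 11 reappears at step 13 — the system is in a cycle of period 2 from step 11 on.  No step 0..13 is synchronized, and the cycle repeats forever, so no step up to 80 (or ever) has all patches equal.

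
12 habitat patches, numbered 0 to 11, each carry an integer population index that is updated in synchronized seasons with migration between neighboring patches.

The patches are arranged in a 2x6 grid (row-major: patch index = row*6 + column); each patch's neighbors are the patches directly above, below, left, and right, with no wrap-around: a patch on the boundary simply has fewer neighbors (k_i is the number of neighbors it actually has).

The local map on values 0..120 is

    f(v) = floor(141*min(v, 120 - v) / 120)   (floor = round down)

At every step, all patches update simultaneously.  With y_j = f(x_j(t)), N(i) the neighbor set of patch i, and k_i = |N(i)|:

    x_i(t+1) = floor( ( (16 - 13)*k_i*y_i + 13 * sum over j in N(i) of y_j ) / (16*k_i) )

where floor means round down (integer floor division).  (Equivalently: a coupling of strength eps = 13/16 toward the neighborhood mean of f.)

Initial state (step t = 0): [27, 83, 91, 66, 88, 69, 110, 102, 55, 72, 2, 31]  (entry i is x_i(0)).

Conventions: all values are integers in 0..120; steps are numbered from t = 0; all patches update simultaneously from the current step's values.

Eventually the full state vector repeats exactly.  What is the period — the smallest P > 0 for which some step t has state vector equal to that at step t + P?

Answer: 2
Key observation: The state at step 9, [62, 63, 65, 67, 69, 69, 62, 63, 65, 68, 69, 69], reappears at step 11 — and no state repeats earlier — so the cycle the system enters has period 2.

Derivation:
t=0: [27, 83, 91, 66, 88, 69, 110, 102, 55, 72, 2, 31]
t=1: [27, 31, 52, 46, 40, 40, 23, 35, 42, 45, 35, 31]
t=2: [31, 42, 49, 53, 47, 42, 34, 38, 50, 48, 44, 42]
t=3: [42, 46, 56, 57, 54, 51, 39, 47, 53, 56, 52, 49]
t=4: [49, 55, 61, 64, 62, 59, 50, 53, 61, 63, 61, 59]
t=5: [60, 62, 66, 67, 67, 68, 59, 63, 66, 67, 67, 69]
t=6: [68, 66, 64, 62, 61, 60, 68, 66, 63, 62, 61, 61]
t=7: [61, 63, 65, 67, 69, 69, 61, 63, 65, 67, 68, 69]
t=8: [67, 66, 64, 61, 60, 59, 67, 66, 64, 62, 60, 59]
t=9: [62, 63, 65, 67, 69, 69, 62, 63, 65, 68, 69, 69]
t=10: [67, 66, 64, 61, 59, 59, 67, 66, 63, 61, 59, 59]
t=11: [62, 63, 65, 67, 69, 69, 62, 63, 65, 68, 69, 69]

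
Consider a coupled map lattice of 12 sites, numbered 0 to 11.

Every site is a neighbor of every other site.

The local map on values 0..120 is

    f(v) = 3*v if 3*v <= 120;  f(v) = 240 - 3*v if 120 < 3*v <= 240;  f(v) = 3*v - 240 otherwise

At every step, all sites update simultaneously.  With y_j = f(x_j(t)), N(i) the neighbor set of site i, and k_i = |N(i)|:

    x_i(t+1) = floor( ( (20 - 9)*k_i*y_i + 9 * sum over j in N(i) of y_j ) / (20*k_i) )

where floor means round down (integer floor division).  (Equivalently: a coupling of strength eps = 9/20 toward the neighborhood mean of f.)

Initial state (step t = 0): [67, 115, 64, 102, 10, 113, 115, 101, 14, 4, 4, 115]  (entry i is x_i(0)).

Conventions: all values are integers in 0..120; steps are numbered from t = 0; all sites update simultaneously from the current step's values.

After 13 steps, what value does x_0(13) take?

Answer: x_0(13) = 38

Derivation:
t=0: [67, 115, 64, 102, 10, 113, 115, 101, 14, 4, 4, 115]
t=1: [49, 83, 54, 63, 44, 80, 83, 61, 51, 35, 35, 83]
t=2: [76, 33, 68, 55, 84, 29, 33, 58, 73, 82, 82, 33]
t=3: [31, 75, 43, 63, 31, 69, 75, 58, 35, 28, 28, 75]
t=4: [78, 38, 87, 57, 78, 48, 38, 64, 84, 74, 74, 38]
t=5: [29, 84, 36, 61, 29, 74, 84, 50, 32, 35, 35, 84]
t=6: [76, 38, 87, 61, 76, 41, 38, 78, 81, 85, 85, 38]
t=7: [30, 82, 35, 53, 30, 84, 82, 27, 26, 32, 32, 82]
t=8: [76, 33, 84, 71, 76, 36, 33, 71, 70, 79, 79, 33]
t=9: [27, 72, 27, 35, 27, 76, 72, 35, 36, 23, 23, 72]
t=10: [73, 44, 73, 85, 73, 38, 44, 85, 87, 67, 67, 44]
t=11: [36, 80, 36, 33, 36, 83, 80, 33, 36, 45, 45, 80]
t=12: [89, 34, 89, 85, 89, 39, 34, 85, 89, 88, 88, 34]
t=13: [38, 76, 38, 32, 38, 84, 76, 32, 38, 37, 37, 76]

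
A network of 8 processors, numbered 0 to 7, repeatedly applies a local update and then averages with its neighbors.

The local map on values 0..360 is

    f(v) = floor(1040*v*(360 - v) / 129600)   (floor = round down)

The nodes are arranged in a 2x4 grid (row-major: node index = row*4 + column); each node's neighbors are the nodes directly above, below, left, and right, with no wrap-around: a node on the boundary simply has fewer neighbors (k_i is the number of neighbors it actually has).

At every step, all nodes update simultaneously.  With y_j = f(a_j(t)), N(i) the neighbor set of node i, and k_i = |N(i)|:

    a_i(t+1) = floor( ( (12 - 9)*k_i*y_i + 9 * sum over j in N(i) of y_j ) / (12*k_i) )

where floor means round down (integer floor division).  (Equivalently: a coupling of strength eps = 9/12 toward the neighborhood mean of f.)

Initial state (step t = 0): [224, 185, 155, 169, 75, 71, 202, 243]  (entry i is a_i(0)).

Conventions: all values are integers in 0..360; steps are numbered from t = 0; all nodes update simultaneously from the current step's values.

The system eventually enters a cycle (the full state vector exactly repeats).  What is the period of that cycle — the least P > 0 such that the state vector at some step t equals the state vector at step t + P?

Simulating step by step:
t=0: [224, 185, 155, 169, 75, 71, 202, 243]
t=1: [222, 230, 257, 245, 195, 212, 225, 250]
t=2: [247, 236, 230, 218, 250, 247, 231, 230]
t=3: [226, 229, 240, 241, 222, 229, 235, 242]
t=4: [242, 238, 234, 230, 242, 240, 233, 231]
t=5: [230, 232, 236, 237, 229, 232, 235, 238]
t=6: [239, 237, 235, 233, 238, 237, 235, 233]
t=7: [232, 233, 235, 236, 232, 233, 235, 236]
t=8: [237, 236, 235, 234, 237, 236, 235, 234]
t=9: [233, 234, 235, 235, 233, 234, 235, 235]
t=10: [236, 236, 235, 235, 236, 236, 235, 235]
t=11: [234, 234, 234, 235, 234, 234, 234, 235]
t=12: [236, 236, 235, 235, 236, 236, 235, 235]

Answer: 2
Key observation: The state at step 10, [236, 236, 235, 235, 236, 236, 235, 235], reappears at step 12 — and no state repeats earlier — so the cycle the system enters has period 2.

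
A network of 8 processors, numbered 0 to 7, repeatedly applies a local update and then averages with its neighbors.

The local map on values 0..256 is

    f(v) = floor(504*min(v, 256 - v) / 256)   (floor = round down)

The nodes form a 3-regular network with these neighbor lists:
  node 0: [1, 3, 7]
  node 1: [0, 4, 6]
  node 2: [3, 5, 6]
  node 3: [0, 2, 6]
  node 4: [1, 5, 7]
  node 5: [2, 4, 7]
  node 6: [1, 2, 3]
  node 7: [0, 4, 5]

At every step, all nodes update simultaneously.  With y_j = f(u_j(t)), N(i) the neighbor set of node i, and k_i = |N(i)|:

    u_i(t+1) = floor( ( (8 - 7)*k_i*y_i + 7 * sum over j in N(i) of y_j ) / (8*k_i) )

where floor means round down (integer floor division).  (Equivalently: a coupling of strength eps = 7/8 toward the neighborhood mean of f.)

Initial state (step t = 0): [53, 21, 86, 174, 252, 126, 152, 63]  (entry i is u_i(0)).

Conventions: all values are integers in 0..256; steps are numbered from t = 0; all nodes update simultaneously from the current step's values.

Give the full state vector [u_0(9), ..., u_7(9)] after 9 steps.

Answer: [113, 120, 110, 117, 109, 109, 113, 113]

Derivation:
t=0: [53, 21, 86, 174, 252, 126, 152, 63]
t=1: [108, 97, 199, 159, 121, 118, 133, 120]
t=2: [206, 225, 207, 188, 221, 199, 173, 228]
t=3: [84, 103, 131, 120, 75, 77, 104, 87]
t=4: [198, 175, 203, 208, 171, 183, 225, 156]
t=5: [145, 119, 99, 93, 166, 154, 111, 148]
t=6: [210, 208, 199, 206, 210, 195, 205, 200]
t=7: [99, 93, 106, 100, 105, 106, 101, 101]
t=8: [192, 197, 201, 199, 197, 204, 195, 202]
t=9: [113, 120, 110, 117, 109, 109, 113, 113]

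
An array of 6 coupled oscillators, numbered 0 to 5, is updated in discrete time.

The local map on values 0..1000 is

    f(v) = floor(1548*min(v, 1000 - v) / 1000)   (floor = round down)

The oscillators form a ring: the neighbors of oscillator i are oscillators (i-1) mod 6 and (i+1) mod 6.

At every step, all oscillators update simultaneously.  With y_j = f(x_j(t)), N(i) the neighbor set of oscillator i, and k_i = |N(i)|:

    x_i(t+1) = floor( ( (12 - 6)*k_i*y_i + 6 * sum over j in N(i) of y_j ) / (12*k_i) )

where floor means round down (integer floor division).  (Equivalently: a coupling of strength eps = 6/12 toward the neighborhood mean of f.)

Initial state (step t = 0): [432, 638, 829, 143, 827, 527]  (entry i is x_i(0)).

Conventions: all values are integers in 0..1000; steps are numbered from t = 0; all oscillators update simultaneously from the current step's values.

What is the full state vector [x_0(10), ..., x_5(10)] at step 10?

Answer: [535, 518, 451, 402, 418, 484]

Derivation:
t=0: [432, 638, 829, 143, 827, 527]
t=1: [657, 513, 327, 243, 371, 599]
t=2: [608, 635, 535, 458, 536, 586]
t=3: [604, 613, 677, 713, 696, 651]
t=4: [591, 577, 510, 464, 481, 540]
t=5: [658, 674, 722, 734, 729, 700]
t=6: [506, 491, 443, 417, 428, 469]
t=7: [753, 742, 693, 659, 673, 719]
t=8: [399, 413, 469, 508, 493, 439]
t=9: [638, 655, 713, 752, 741, 684]
t=10: [535, 518, 451, 402, 418, 484]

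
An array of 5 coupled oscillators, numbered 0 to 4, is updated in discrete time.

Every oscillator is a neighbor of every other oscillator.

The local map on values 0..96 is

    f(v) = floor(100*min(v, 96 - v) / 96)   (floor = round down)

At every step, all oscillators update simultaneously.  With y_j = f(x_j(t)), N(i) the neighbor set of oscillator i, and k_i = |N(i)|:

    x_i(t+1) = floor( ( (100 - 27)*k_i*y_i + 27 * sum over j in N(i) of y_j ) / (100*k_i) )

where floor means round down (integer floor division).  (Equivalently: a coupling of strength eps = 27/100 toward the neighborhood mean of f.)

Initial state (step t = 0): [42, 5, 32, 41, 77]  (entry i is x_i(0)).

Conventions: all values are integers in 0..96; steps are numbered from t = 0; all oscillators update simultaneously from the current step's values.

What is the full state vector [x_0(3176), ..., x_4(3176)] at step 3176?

Answer: [47, 47, 47, 47, 47]
Key observation: The state at step 26, [47, 47, 47, 47, 47], reappears at step 29: the system is in a cycle of period 3 from step 26 on.  Therefore the state at step 3176 equals the state at step 26 + ((3176 - 26) mod 3) = 26, which is [47, 47, 47, 47, 47].

Derivation:
t=0: [42, 5, 32, 41, 77]
t=1: [38, 12, 31, 37, 22]
t=2: [35, 17, 30, 34, 24]
t=3: [33, 20, 30, 32, 26]
t=4: [32, 23, 30, 31, 27]
t=5: [31, 25, 30, 31, 28]
t=6: [31, 27, 30, 31, 29]
t=7: [31, 28, 30, 31, 30]
t=8: [31, 29, 31, 31, 31]
t=9: [31, 30, 31, 31, 31]
t=10: [31, 31, 31, 31, 31]
t=11: [32, 32, 32, 32, 32]
t=12: [33, 33, 33, 33, 33]
t=13: [34, 34, 34, 34, 34]
t=14: [35, 35, 35, 35, 35]
t=15: [36, 36, 36, 36, 36]
t=16: [37, 37, 37, 37, 37]
t=17: [38, 38, 38, 38, 38]
t=18: [39, 39, 39, 39, 39]
t=19: [40, 40, 40, 40, 40]
t=20: [41, 41, 41, 41, 41]
t=21: [42, 42, 42, 42, 42]
t=22: [43, 43, 43, 43, 43]
t=23: [44, 44, 44, 44, 44]
t=24: [45, 45, 45, 45, 45]
t=25: [46, 46, 46, 46, 46]
t=26: [47, 47, 47, 47, 47]
t=27: [48, 48, 48, 48, 48]
t=28: [50, 50, 50, 50, 50]
t=29: [47, 47, 47, 47, 47]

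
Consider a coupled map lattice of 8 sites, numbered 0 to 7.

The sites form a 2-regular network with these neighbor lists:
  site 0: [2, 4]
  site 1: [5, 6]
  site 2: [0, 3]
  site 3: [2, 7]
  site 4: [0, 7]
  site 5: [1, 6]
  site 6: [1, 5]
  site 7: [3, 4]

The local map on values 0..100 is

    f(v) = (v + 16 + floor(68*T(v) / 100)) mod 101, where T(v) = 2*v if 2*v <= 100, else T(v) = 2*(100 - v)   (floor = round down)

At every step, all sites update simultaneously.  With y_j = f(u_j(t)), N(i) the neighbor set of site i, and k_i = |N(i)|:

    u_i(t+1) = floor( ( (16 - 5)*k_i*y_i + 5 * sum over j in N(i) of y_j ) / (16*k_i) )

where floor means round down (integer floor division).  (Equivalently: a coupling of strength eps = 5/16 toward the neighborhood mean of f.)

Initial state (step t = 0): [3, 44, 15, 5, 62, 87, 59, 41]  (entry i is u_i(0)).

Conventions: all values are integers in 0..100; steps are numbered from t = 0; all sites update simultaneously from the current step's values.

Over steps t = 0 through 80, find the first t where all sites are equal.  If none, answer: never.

Simulating step by step:
t=0: [3, 44, 15, 5, 62, 87, 59, 41]  (not all equal)
t=1: [28, 19, 42, 28, 24, 20, 25, 16]  (not all equal)
t=2: [69, 62, 35, 66, 70, 64, 70, 60]  (not all equal)
t=3: [37, 27, 75, 38, 25, 26, 25, 28]  (not all equal)
t=4: [16, 78, 17, 19, 64, 77, 75, 68]  (not all equal)
t=5: [49, 22, 56, 54, 30, 23, 23, 31]  (not all equal)
t=6: [38, 67, 30, 39, 77, 69, 69, 79]  (not all equal)
t=7: [19, 26, 60, 21, 19, 26, 26, 19]  (not all equal)
t=8: [55, 77, 39, 58, 60, 77, 77, 60]  (not all equal)
t=9: [26, 23, 14, 26, 29, 23, 23, 29]  (not all equal)
t=10: [73, 70, 57, 73, 82, 70, 70, 82]  (not all equal)
t=11: [24, 25, 28, 24, 21, 25, 25, 21]  (not all equal)
t=12: [72, 75, 78, 72, 66, 75, 75, 66]  (not all equal)
t=13: [24, 24, 22, 24, 26, 24, 24, 26]  (not all equal)
t=14: [72, 72, 68, 72, 76, 72, 72, 76]  (not all equal)
t=15: [24, 25, 25, 24, 23, 25, 25, 23]  (not all equal)
t=16: [72, 75, 74, 72, 70, 75, 75, 70]  (not all equal)
t=17: [24, 24, 24, 24, 25, 24, 24, 25]  (not all equal)
t=18: [72, 72, 72, 72, 74, 72, 72, 74]  (not all equal)
t=19: [24, 25, 25, 24, 24, 25, 25, 24]  (not all equal)
t=20: [72, 75, 74, 72, 72, 75, 75, 72]  (not all equal)
t=21: [24, 24, 24, 24, 25, 24, 24, 25]  (not all equal)

Answer: never
Key observation: The state at step 17 reappears at step 21 — the system is in a cycle of period 4 from step 17 on.  No step 0..21 is synchronized, and the cycle repeats forever, so no step up to 80 (or ever) has all sites equal.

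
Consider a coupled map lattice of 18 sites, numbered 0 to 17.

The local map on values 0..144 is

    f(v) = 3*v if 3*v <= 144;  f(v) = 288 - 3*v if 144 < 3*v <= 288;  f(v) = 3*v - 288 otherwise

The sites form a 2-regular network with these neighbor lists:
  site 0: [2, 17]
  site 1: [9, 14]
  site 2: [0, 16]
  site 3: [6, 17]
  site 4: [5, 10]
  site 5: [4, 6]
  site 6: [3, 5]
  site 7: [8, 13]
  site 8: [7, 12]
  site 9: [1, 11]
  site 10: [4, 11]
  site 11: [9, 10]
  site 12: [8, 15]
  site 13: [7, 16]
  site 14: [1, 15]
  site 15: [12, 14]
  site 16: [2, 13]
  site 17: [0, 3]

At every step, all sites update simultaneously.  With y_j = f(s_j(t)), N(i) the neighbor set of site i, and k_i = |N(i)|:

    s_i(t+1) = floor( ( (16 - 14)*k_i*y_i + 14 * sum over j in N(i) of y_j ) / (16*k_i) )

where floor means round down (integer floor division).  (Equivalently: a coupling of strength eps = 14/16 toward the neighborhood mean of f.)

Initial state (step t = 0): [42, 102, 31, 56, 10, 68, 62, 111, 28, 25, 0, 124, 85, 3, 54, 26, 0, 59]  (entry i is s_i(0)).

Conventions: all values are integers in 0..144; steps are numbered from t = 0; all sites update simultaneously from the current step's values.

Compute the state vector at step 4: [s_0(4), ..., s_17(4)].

Simulating step by step:
t=0: [42, 102, 31, 56, 10, 68, 62, 111, 28, 25, 0, 124, 85, 3, 54, 26, 0, 59]
t=1: [105, 90, 66, 108, 40, 68, 102, 46, 44, 54, 49, 43, 75, 20, 57, 79, 44, 121]
t=2: [75, 108, 80, 45, 113, 70, 54, 101, 104, 80, 126, 132, 87, 125, 44, 85, 82, 36]
t=3: [76, 83, 51, 119, 79, 87, 108, 50, 21, 69, 80, 73, 28, 35, 46, 73, 64, 100]
t=4: [71, 100, 85, 29, 39, 41, 46, 90, 105, 57, 58, 65, 68, 115, 64, 105, 117, 57]

Answer: [71, 100, 85, 29, 39, 41, 46, 90, 105, 57, 58, 65, 68, 115, 64, 105, 117, 57]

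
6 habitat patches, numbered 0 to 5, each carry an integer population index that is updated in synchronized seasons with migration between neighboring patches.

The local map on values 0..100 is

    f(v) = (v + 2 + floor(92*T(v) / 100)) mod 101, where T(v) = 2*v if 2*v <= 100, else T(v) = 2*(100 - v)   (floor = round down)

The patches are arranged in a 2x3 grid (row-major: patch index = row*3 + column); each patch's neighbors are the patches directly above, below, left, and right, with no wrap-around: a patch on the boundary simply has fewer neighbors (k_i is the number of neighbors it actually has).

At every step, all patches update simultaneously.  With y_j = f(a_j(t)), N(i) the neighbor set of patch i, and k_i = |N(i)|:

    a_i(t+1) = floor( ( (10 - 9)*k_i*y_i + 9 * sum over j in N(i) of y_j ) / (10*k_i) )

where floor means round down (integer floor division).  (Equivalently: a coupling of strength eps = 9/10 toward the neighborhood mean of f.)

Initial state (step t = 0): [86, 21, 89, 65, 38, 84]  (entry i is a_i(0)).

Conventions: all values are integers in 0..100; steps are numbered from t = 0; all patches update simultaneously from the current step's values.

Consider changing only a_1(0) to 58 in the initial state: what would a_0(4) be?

Answer: a_0(4) = 32
Key observation: This trace re-runs the system from the modified initial state.

Derivation:
t=0: [86, 58, 89, 65, 38, 84]
t=1: [30, 12, 23, 12, 24, 9]
t=2: [41, 70, 35, 74, 36, 64]
t=3: [23, 8, 25, 11, 24, 4]
t=4: [32, 65, 23, 64, 28, 65]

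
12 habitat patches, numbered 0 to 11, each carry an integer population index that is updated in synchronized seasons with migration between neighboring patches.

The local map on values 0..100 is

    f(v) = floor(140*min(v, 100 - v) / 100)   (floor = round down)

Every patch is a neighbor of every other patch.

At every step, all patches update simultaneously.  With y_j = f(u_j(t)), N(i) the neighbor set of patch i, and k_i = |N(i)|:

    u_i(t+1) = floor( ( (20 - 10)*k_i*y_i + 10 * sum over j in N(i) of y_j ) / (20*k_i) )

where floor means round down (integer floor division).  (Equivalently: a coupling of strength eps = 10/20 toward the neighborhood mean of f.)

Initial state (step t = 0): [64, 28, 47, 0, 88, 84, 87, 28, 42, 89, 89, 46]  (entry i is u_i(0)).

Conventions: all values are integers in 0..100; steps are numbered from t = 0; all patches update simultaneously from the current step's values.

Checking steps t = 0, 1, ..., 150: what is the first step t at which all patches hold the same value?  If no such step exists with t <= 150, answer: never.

Simulating step by step:
t=0: [64, 28, 47, 0, 88, 84, 87, 28, 42, 89, 89, 46]  (not all equal)
t=1: [40, 35, 47, 18, 25, 28, 26, 35, 44, 25, 25, 47]  (not all equal)
t=2: [50, 47, 54, 36, 40, 42, 41, 47, 52, 40, 40, 54]  (not all equal)
t=3: [64, 62, 62, 55, 58, 59, 59, 62, 63, 58, 58, 62]  (not all equal)
t=4: [52, 54, 54, 58, 56, 56, 56, 54, 53, 56, 56, 54]  (not all equal)
t=5: [64, 63, 63, 60, 61, 61, 61, 63, 63, 61, 61, 63]  (not all equal)
t=6: [51, 51, 51, 54, 53, 53, 53, 51, 51, 53, 53, 51]  (not all equal)
t=7: [67, 67, 67, 65, 65, 65, 65, 67, 67, 65, 65, 67]  (not all equal)
t=8: [46, 46, 46, 48, 48, 48, 48, 46, 46, 48, 48, 46]  (not all equal)
t=9: [64, 64, 64, 66, 66, 66, 66, 64, 64, 66, 66, 64]  (not all equal)
t=10: [49, 49, 49, 47, 47, 47, 47, 49, 49, 47, 47, 49]  (not all equal)
t=11: [67, 67, 67, 65, 65, 65, 65, 67, 67, 65, 65, 67]  (not all equal)

Answer: never
Key observation: The state at step 7 reappears at step 11 — the system is in a cycle of period 4 from step 7 on.  No step 0..11 is synchronized, and the cycle repeats forever, so no step up to 150 (or ever) has all patches equal.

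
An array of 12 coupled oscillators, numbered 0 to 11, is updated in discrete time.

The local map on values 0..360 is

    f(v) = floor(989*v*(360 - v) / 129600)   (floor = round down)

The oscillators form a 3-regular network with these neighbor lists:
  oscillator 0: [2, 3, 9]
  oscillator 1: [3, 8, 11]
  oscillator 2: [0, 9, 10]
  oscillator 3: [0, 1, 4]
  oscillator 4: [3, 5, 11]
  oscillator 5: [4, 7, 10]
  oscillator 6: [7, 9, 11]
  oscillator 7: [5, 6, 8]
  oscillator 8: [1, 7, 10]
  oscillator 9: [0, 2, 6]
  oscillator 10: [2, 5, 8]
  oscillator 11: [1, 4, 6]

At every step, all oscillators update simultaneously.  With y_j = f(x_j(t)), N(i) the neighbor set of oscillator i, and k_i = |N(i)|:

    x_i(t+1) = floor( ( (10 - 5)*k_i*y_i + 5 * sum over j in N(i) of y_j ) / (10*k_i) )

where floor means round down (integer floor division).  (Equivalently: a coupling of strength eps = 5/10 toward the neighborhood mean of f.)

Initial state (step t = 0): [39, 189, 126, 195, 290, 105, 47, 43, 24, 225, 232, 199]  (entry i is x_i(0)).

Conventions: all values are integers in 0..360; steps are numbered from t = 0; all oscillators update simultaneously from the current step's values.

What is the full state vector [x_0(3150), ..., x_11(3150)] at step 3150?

Simulating step by step:
t=0: [39, 189, 126, 195, 290, 105, 47, 43, 24, 225, 232, 199]
t=1: [164, 214, 204, 205, 192, 182, 152, 114, 126, 187, 194, 207]
t=2: [244, 236, 243, 242, 244, 241, 237, 225, 228, 244, 241, 241]
t=3: [215, 222, 216, 217, 216, 219, 221, 227, 226, 216, 219, 219]
t=4: [236, 233, 236, 235, 236, 234, 234, 231, 231, 236, 234, 234]
t=5: [223, 225, 223, 223, 223, 224, 224, 226, 226, 223, 224, 224]
t=6: [233, 231, 232, 232, 232, 232, 232, 231, 231, 232, 232, 232]
t=7: [225, 226, 225, 226, 226, 226, 226, 226, 226, 225, 226, 226]
t=8: [231, 231, 231, 231, 231, 231, 231, 231, 231, 231, 231, 231]
t=9: [227, 227, 227, 227, 227, 227, 227, 227, 227, 227, 227, 227]
t=10: [230, 230, 230, 230, 230, 230, 230, 230, 230, 230, 230, 230]
t=11: [228, 228, 228, 228, 228, 228, 228, 228, 228, 228, 228, 228]
t=12: [229, 229, 229, 229, 229, 229, 229, 229, 229, 229, 229, 229]
t=13: [228, 228, 228, 228, 228, 228, 228, 228, 228, 228, 228, 228]

Answer: [229, 229, 229, 229, 229, 229, 229, 229, 229, 229, 229, 229]
Key observation: The state at step 11, [228, 228, 228, 228, 228, 228, 228, 228, 228, 228, 228, 228], reappears at step 13: the system is in a cycle of period 2 from step 11 on.  Therefore the state at step 3150 equals the state at step 11 + ((3150 - 11) mod 2) = 12, which is [229, 229, 229, 229, 229, 229, 229, 229, 229, 229, 229, 229].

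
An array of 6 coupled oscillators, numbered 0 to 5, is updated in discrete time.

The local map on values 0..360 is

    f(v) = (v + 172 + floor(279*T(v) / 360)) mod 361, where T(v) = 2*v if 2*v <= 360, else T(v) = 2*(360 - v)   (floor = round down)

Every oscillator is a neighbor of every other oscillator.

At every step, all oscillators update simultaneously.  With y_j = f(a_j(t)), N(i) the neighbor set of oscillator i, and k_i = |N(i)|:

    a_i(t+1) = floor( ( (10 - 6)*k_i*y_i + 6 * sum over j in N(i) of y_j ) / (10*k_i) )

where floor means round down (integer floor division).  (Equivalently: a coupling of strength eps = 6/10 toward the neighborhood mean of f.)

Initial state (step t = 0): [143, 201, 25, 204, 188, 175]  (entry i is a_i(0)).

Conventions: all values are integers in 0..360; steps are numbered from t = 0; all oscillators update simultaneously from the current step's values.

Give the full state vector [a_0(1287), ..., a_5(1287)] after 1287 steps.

Answer: [238, 238, 238, 238, 238, 238]
Key observation: The state at step 3, [238, 238, 238, 238, 238, 238], reappears at step 4: the system is in a cycle of period 1 from step 3 on.  Therefore the state at step 1287 equals the state at step 3 + ((1287 - 3) mod 1) = 3, which is [238, 238, 238, 238, 238, 238].

Derivation:
t=0: [143, 201, 25, 204, 188, 175]
t=1: [222, 245, 239, 245, 247, 245]
t=2: [239, 235, 236, 235, 235, 235]
t=3: [238, 238, 238, 238, 238, 238]
t=4: [238, 238, 238, 238, 238, 238]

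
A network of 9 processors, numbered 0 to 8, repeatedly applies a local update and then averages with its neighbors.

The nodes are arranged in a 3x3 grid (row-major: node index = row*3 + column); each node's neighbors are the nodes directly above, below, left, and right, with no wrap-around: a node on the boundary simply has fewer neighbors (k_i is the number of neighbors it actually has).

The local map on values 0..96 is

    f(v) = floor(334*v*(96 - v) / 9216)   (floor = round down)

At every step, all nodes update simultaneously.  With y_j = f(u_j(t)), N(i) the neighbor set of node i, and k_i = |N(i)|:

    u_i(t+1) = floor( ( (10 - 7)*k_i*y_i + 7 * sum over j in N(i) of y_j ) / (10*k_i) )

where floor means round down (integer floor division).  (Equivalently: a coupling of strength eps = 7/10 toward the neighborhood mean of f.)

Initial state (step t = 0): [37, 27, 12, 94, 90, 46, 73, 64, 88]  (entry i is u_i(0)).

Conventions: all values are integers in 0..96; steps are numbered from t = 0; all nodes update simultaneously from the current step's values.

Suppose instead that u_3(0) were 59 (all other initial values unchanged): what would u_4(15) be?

Simulating step by step:
t=0: [37, 27, 12, 59, 90, 46, 73, 64, 88]
t=1: [74, 51, 63, 60, 58, 43, 71, 46, 62]
t=2: [74, 74, 80, 70, 80, 78, 75, 76, 80]
t=3: [61, 52, 51, 57, 53, 47, 59, 51, 50]
t=4: [79, 81, 82, 79, 82, 82, 80, 81, 83]
t=5: [46, 43, 42, 45, 43, 40, 46, 42, 41]
t=6: [82, 82, 81, 82, 82, 81, 82, 82, 81]
t=7: [41, 41, 42, 41, 41, 43, 41, 41, 42]
t=8: [81, 81, 81, 81, 81, 81, 81, 81, 81]
t=9: [44, 44, 44, 44, 44, 44, 44, 44, 44]
t=10: [82, 82, 82, 82, 82, 82, 82, 82, 82]
t=11: [41, 41, 41, 41, 41, 41, 41, 41, 41]
t=12: [81, 81, 81, 81, 81, 81, 81, 81, 81]
t=13: [44, 44, 44, 44, 44, 44, 44, 44, 44]
t=14: [82, 82, 82, 82, 82, 82, 82, 82, 82]
t=15: [41, 41, 41, 41, 41, 41, 41, 41, 41]

Answer: u_4(15) = 41
Key observation: This trace re-runs the system from the modified initial state.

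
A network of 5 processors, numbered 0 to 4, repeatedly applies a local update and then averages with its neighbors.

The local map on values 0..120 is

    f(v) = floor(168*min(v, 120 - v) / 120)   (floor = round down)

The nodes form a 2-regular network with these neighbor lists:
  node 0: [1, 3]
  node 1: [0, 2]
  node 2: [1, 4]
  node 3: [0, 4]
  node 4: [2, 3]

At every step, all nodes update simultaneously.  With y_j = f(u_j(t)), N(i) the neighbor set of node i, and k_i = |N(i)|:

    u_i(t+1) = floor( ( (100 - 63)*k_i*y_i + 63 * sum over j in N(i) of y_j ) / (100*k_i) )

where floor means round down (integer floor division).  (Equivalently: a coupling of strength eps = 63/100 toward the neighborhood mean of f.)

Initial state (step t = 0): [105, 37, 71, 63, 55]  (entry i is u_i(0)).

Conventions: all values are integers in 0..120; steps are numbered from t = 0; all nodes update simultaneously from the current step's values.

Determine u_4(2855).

Simulating step by step:
t=0: [105, 37, 71, 63, 55]
t=1: [48, 46, 65, 60, 74]
t=2: [71, 69, 68, 72, 74]
t=3: [68, 70, 69, 66, 67]
t=4: [72, 70, 71, 73, 73]
t=5: [67, 68, 67, 65, 65]
t=6: [74, 73, 74, 76, 76]
t=7: [63, 64, 63, 61, 61]
t=8: [79, 78, 79, 81, 81]
t=9: [56, 57, 56, 54, 54]
t=10: [77, 78, 77, 75, 75]
t=11: [60, 59, 60, 62, 62]
t=12: [82, 83, 82, 81, 81]
t=13: [52, 52, 52, 53, 53]
t=14: [72, 72, 72, 73, 73]
t=15: [66, 67, 66, 65, 65]
t=16: [75, 74, 75, 76, 76]
t=17: [62, 63, 62, 61, 61]
t=18: [80, 80, 80, 81, 81]
t=19: [55, 56, 55, 54, 54]
t=20: [76, 77, 76, 75, 75]
t=21: [61, 60, 61, 62, 62]
t=22: [82, 82, 82, 81, 81]
t=23: [53, 53, 53, 53, 53]
t=24: [74, 74, 74, 74, 74]
t=25: [64, 64, 64, 64, 64]
t=26: [78, 78, 78, 78, 78]
t=27: [58, 58, 58, 58, 58]
t=28: [81, 81, 81, 81, 81]
t=29: [54, 54, 54, 54, 54]
t=30: [75, 75, 75, 75, 75]
t=31: [63, 63, 63, 63, 63]
t=32: [79, 79, 79, 79, 79]
t=33: [57, 57, 57, 57, 57]
t=34: [79, 79, 79, 79, 79]

Answer: u_4(2855) = 57
Key observation: The state at step 32, [79, 79, 79, 79, 79], reappears at step 34: the system is in a cycle of period 2 from step 32 on.  Therefore the state at step 2855 equals the state at step 32 + ((2855 - 32) mod 2) = 33, which is [57, 57, 57, 57, 57].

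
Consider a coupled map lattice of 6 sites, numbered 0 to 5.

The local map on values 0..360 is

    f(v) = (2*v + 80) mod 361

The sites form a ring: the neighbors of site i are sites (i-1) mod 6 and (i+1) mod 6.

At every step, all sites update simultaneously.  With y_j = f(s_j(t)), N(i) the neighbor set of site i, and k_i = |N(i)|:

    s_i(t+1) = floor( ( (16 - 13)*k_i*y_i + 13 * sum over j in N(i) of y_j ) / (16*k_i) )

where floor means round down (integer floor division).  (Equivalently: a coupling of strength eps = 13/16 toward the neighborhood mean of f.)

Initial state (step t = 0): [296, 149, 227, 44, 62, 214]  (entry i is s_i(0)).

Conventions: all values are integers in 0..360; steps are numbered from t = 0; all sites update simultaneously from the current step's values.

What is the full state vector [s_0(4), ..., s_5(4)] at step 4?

Simulating step by step:
t=0: [296, 149, 227, 44, 62, 214]
t=1: [124, 199, 107, 184, 166, 236]
t=2: [186, 274, 138, 156, 122, 189]
t=3: [164, 231, 187, 282, 112, 186]
t=4: [119, 90, 205, 214, 208, 159]

Answer: [119, 90, 205, 214, 208, 159]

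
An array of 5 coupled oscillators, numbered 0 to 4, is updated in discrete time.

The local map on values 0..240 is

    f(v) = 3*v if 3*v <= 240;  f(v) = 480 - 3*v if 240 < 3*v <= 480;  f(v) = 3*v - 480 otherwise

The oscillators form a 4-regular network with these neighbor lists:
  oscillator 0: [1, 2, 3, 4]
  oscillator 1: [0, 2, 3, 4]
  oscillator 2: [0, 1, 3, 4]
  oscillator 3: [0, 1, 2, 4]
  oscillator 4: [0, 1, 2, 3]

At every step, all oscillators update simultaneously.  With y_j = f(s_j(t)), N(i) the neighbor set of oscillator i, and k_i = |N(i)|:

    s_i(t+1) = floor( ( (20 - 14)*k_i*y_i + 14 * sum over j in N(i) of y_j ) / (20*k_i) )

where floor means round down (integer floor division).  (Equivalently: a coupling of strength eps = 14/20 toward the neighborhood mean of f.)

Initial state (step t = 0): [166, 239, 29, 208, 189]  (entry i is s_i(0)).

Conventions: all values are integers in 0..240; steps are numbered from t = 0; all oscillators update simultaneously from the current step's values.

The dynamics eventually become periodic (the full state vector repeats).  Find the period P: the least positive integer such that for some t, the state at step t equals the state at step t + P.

Simulating step by step:
t=0: [166, 239, 29, 208, 189]
t=1: [102, 129, 111, 118, 111]
t=2: [141, 131, 138, 135, 138]
t=3: [68, 72, 69, 70, 69]
t=4: [208, 209, 208, 208, 208]
t=5: [144, 144, 144, 144, 144]
t=6: [48, 48, 48, 48, 48]
t=7: [144, 144, 144, 144, 144]

Answer: 2
Key observation: The state at step 5, [144, 144, 144, 144, 144], reappears at step 7 — and no state repeats earlier — so the cycle the system enters has period 2.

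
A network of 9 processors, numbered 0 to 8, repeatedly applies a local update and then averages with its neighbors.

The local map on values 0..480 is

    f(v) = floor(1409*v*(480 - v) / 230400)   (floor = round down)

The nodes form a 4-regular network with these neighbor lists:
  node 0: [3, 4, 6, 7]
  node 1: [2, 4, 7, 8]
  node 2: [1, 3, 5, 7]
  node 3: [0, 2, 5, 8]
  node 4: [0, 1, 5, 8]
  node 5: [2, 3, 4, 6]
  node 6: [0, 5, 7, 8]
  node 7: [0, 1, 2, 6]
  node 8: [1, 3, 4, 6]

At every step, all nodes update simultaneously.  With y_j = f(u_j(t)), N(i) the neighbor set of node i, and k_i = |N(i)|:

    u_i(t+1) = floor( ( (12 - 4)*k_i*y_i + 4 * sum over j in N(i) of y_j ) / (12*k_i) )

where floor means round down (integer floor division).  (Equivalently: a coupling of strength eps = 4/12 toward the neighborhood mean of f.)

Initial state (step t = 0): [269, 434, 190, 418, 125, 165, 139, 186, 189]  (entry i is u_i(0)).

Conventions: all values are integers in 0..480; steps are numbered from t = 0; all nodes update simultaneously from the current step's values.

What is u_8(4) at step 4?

Answer: u_8(4) = 331

Derivation:
t=0: [269, 434, 190, 418, 125, 165, 139, 186, 189]
t=1: [319, 187, 301, 216, 274, 299, 303, 313, 294]
t=2: [320, 333, 330, 340, 339, 332, 326, 321, 335]
t=3: [308, 299, 301, 295, 295, 299, 306, 309, 297]
t=4: [324, 329, 329, 331, 331, 330, 325, 324, 331]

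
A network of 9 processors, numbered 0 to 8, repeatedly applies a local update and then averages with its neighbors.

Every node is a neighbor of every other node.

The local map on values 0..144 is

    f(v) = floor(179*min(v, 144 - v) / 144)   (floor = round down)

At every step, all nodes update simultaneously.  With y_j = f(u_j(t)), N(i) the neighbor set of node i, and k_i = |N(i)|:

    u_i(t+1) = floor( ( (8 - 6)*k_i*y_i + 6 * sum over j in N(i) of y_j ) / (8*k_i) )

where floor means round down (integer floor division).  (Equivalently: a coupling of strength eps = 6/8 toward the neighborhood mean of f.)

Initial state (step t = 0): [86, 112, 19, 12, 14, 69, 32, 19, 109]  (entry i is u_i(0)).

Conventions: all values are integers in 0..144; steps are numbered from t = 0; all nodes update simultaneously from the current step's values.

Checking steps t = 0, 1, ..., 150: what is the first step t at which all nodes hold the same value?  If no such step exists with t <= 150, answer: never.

Answer: 3
Key observation: Synchronization is absorbing here: once all nodes are equal they stay equal, and step 3 is the first all-equal step.

Derivation:
t=0: [86, 112, 19, 12, 14, 69, 32, 19, 109]  (not all equal)
t=1: [44, 39, 36, 35, 35, 46, 39, 36, 40]  (not all equal)
t=2: [48, 47, 47, 47, 47, 49, 47, 47, 47]  (not all equal)
t=3: [58, 58, 58, 58, 58, 58, 58, 58, 58]  (all equal)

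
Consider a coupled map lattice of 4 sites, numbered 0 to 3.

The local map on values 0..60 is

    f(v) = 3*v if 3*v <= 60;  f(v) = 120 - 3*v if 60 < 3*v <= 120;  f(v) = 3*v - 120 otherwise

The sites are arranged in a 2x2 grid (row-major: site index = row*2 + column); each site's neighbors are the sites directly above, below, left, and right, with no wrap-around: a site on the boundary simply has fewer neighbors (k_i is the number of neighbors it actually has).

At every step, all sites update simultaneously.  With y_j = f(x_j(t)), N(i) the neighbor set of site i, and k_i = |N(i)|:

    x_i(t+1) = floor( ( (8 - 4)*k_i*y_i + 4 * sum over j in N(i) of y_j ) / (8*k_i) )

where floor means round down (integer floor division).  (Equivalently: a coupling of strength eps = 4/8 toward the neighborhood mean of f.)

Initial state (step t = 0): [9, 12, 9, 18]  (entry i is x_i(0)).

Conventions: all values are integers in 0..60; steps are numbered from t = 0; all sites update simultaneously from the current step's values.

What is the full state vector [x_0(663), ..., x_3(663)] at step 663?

Simulating step by step:
t=0: [9, 12, 9, 18]
t=1: [29, 38, 33, 42]
t=2: [23, 12, 20, 9]
t=3: [49, 37, 49, 37]
t=4: [22, 13, 22, 13]
t=5: [50, 42, 50, 42]
t=6: [24, 12, 24, 12]
t=7: [45, 39, 45, 39]
t=8: [12, 6, 12, 6]
t=9: [31, 22, 31, 22]
t=10: [33, 47, 33, 47]
t=11: [21, 21, 21, 21]
t=12: [57, 57, 57, 57]
t=13: [51, 51, 51, 51]
t=14: [33, 33, 33, 33]
t=15: [21, 21, 21, 21]

Answer: [21, 21, 21, 21]
Key observation: The state at step 11, [21, 21, 21, 21], reappears at step 15: the system is in a cycle of period 4 from step 11 on.  Therefore the state at step 663 equals the state at step 11 + ((663 - 11) mod 4) = 11, which is [21, 21, 21, 21].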